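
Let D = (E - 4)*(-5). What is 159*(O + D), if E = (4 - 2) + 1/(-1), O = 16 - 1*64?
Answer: -5247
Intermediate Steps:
O = -48 (O = 16 - 64 = -48)
E = 1 (E = 2 - 1 = 1)
D = 15 (D = (1 - 4)*(-5) = -3*(-5) = 15)
159*(O + D) = 159*(-48 + 15) = 159*(-33) = -5247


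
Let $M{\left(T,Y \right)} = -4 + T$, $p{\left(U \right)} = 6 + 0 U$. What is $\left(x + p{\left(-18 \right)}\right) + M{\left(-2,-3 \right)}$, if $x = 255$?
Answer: $255$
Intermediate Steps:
$p{\left(U \right)} = 6$ ($p{\left(U \right)} = 6 + 0 = 6$)
$\left(x + p{\left(-18 \right)}\right) + M{\left(-2,-3 \right)} = \left(255 + 6\right) - 6 = 261 - 6 = 255$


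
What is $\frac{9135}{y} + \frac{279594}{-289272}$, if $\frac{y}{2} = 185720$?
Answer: $- \frac{843415797}{895393264} \approx -0.94195$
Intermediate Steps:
$y = 371440$ ($y = 2 \cdot 185720 = 371440$)
$\frac{9135}{y} + \frac{279594}{-289272} = \frac{9135}{371440} + \frac{279594}{-289272} = 9135 \cdot \frac{1}{371440} + 279594 \left(- \frac{1}{289272}\right) = \frac{1827}{74288} - \frac{46599}{48212} = - \frac{843415797}{895393264}$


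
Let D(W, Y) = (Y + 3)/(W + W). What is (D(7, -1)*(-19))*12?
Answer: -228/7 ≈ -32.571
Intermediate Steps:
D(W, Y) = (3 + Y)/(2*W) (D(W, Y) = (3 + Y)/((2*W)) = (3 + Y)*(1/(2*W)) = (3 + Y)/(2*W))
(D(7, -1)*(-19))*12 = (((½)*(3 - 1)/7)*(-19))*12 = (((½)*(⅐)*2)*(-19))*12 = ((⅐)*(-19))*12 = -19/7*12 = -228/7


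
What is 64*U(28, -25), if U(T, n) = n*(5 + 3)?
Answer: -12800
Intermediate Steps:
U(T, n) = 8*n (U(T, n) = n*8 = 8*n)
64*U(28, -25) = 64*(8*(-25)) = 64*(-200) = -12800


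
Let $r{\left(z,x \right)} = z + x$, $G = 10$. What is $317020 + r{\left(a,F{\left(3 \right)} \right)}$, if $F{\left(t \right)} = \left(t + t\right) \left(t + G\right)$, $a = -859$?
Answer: $316239$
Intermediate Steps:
$F{\left(t \right)} = 2 t \left(10 + t\right)$ ($F{\left(t \right)} = \left(t + t\right) \left(t + 10\right) = 2 t \left(10 + t\right)$)
$r{\left(z,x \right)} = x + z$
$317020 + r{\left(a,F{\left(3 \right)} \right)} = 317020 - \left(859 - 6 \left(10 + 3\right)\right) = 317020 - \left(859 - 78\right) = 317020 + \left(78 - 859\right) = 317020 - 781 = 316239$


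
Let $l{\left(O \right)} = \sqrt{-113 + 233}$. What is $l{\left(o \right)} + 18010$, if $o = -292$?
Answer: $18010 + 2 \sqrt{30} \approx 18021.0$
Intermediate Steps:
$l{\left(O \right)} = 2 \sqrt{30}$ ($l{\left(O \right)} = \sqrt{120} = 2 \sqrt{30}$)
$l{\left(o \right)} + 18010 = 2 \sqrt{30} + 18010 = 18010 + 2 \sqrt{30}$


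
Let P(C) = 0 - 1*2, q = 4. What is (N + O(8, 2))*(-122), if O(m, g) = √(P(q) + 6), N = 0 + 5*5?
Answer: -3294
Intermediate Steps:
P(C) = -2 (P(C) = 0 - 2 = -2)
N = 25 (N = 0 + 25 = 25)
O(m, g) = 2 (O(m, g) = √(-2 + 6) = √4 = 2)
(N + O(8, 2))*(-122) = (25 + 2)*(-122) = 27*(-122) = -3294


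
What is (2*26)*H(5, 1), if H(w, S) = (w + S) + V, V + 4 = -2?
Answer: 0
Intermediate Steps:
V = -6 (V = -4 - 2 = -6)
H(w, S) = -6 + S + w (H(w, S) = (w + S) - 6 = (S + w) - 6 = -6 + S + w)
(2*26)*H(5, 1) = (2*26)*(-6 + 1 + 5) = 52*0 = 0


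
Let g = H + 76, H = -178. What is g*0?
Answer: 0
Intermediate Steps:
g = -102 (g = -178 + 76 = -102)
g*0 = -102*0 = 0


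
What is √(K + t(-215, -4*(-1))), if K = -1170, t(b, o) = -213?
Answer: I*√1383 ≈ 37.189*I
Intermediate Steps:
√(K + t(-215, -4*(-1))) = √(-1170 - 213) = √(-1383) = I*√1383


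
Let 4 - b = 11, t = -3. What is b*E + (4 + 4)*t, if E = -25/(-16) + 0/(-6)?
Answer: -559/16 ≈ -34.938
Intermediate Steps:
b = -7 (b = 4 - 1*11 = 4 - 11 = -7)
E = 25/16 (E = -25*(-1/16) + 0*(-⅙) = 25/16 + 0 = 25/16 ≈ 1.5625)
b*E + (4 + 4)*t = -7*25/16 + (4 + 4)*(-3) = -175/16 + 8*(-3) = -175/16 - 24 = -559/16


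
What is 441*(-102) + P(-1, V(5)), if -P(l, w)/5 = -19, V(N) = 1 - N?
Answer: -44887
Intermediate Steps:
P(l, w) = 95 (P(l, w) = -5*(-19) = 95)
441*(-102) + P(-1, V(5)) = 441*(-102) + 95 = -44982 + 95 = -44887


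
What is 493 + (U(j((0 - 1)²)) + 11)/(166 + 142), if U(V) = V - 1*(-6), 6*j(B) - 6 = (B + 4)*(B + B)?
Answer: 455591/924 ≈ 493.06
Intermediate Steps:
j(B) = 1 + B*(4 + B)/3 (j(B) = 1 + ((B + 4)*(B + B))/6 = 1 + ((4 + B)*(2*B))/6 = 1 + (2*B*(4 + B))/6 = 1 + B*(4 + B)/3)
U(V) = 6 + V (U(V) = V + 6 = 6 + V)
493 + (U(j((0 - 1)²)) + 11)/(166 + 142) = 493 + ((6 + (1 + ((0 - 1)²)²/3 + 4*(0 - 1)²/3)) + 11)/(166 + 142) = 493 + ((6 + (1 + ((-1)²)²/3 + (4/3)*(-1)²)) + 11)/308 = 493 + ((6 + (1 + (⅓)*1² + (4/3)*1)) + 11)*(1/308) = 493 + ((6 + (1 + (⅓)*1 + 4/3)) + 11)*(1/308) = 493 + ((6 + (1 + ⅓ + 4/3)) + 11)*(1/308) = 493 + ((6 + 8/3) + 11)*(1/308) = 493 + (26/3 + 11)*(1/308) = 493 + (59/3)*(1/308) = 493 + 59/924 = 455591/924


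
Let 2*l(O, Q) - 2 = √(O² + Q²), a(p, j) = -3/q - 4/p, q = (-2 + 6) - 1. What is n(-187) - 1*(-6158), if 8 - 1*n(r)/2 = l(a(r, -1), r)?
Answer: 6172 - 5*√48914578/187 ≈ 5985.0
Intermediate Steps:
q = 3 (q = 4 - 1 = 3)
a(p, j) = -1 - 4/p (a(p, j) = -3/3 - 4/p = -3*⅓ - 4/p = -1 - 4/p)
l(O, Q) = 1 + √(O² + Q²)/2
n(r) = 14 - √(r² + (-4 - r)²/r²) (n(r) = 16 - 2*(1 + √(((-4 - r)/r)² + r²)/2) = 16 - 2*(1 + √((-4 - r)²/r² + r²)/2) = 16 - 2*(1 + √(r² + (-4 - r)²/r²)/2) = 16 + (-2 - √(r² + (-4 - r)²/r²)) = 14 - √(r² + (-4 - r)²/r²))
n(-187) - 1*(-6158) = (14 - √(((-187)⁴ + (4 - 187)²)/(-187)²)) - 1*(-6158) = (14 - √((1222830961 + (-183)²)/34969)) + 6158 = (14 - √((1222830961 + 33489)/34969)) + 6158 = (14 - √((1/34969)*1222864450)) + 6158 = (14 - √(1222864450/34969)) + 6158 = (14 - 5*√48914578/187) + 6158 = 6172 - 5*√48914578/187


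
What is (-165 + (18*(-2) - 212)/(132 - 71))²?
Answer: 106357969/3721 ≈ 28583.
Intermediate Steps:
(-165 + (18*(-2) - 212)/(132 - 71))² = (-165 + (-36 - 212)/61)² = (-165 - 248*1/61)² = (-165 - 248/61)² = (-10313/61)² = 106357969/3721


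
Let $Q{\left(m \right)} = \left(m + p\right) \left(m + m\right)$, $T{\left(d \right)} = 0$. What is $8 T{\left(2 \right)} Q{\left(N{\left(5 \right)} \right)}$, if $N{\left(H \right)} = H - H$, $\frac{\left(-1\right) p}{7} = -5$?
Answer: $0$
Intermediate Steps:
$p = 35$ ($p = \left(-7\right) \left(-5\right) = 35$)
$N{\left(H \right)} = 0$
$Q{\left(m \right)} = 2 m \left(35 + m\right)$ ($Q{\left(m \right)} = \left(m + 35\right) \left(m + m\right) = \left(35 + m\right) 2 m = 2 m \left(35 + m\right)$)
$8 T{\left(2 \right)} Q{\left(N{\left(5 \right)} \right)} = 8 \cdot 0 \cdot 2 \cdot 0 \left(35 + 0\right) = 0 \cdot 2 \cdot 0 \cdot 35 = 0 \cdot 0 = 0$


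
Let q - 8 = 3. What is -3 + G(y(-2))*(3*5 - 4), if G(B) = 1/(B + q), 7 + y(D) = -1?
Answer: ⅔ ≈ 0.66667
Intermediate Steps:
q = 11 (q = 8 + 3 = 11)
y(D) = -8 (y(D) = -7 - 1 = -8)
G(B) = 1/(11 + B) (G(B) = 1/(B + 11) = 1/(11 + B))
-3 + G(y(-2))*(3*5 - 4) = -3 + (3*5 - 4)/(11 - 8) = -3 + (15 - 4)/3 = -3 + (⅓)*11 = -3 + 11/3 = ⅔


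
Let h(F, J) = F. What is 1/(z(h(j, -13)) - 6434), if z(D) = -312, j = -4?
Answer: -1/6746 ≈ -0.00014824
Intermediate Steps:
1/(z(h(j, -13)) - 6434) = 1/(-312 - 6434) = 1/(-6746) = -1/6746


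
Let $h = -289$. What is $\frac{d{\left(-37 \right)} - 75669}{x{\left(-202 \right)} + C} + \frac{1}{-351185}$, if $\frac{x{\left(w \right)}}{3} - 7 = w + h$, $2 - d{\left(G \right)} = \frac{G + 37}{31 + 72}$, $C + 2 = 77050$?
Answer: $- \frac{26573190991}{26548181260} \approx -1.0009$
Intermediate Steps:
$C = 77048$ ($C = -2 + 77050 = 77048$)
$d{\left(G \right)} = \frac{169}{103} - \frac{G}{103}$ ($d{\left(G \right)} = 2 - \frac{G + 37}{31 + 72} = 2 - \frac{37 + G}{103} = 2 - \left(37 + G\right) \frac{1}{103} = 2 - \left(\frac{37}{103} + \frac{G}{103}\right) = \frac{169}{103} - \frac{G}{103}$)
$x{\left(w \right)} = -846 + 3 w$ ($x{\left(w \right)} = 21 + 3 \left(w - 289\right) = 21 + 3 \left(-289 + w\right) = 21 + \left(-867 + 3 w\right) = -846 + 3 w$)
$\frac{d{\left(-37 \right)} - 75669}{x{\left(-202 \right)} + C} + \frac{1}{-351185} = \frac{\left(\frac{169}{103} - - \frac{37}{103}\right) - 75669}{\left(-846 + 3 \left(-202\right)\right) + 77048} + \frac{1}{-351185} = \frac{\left(\frac{169}{103} + \frac{37}{103}\right) - 75669}{\left(-846 - 606\right) + 77048} - \frac{1}{351185} = \frac{2 - 75669}{-1452 + 77048} - \frac{1}{351185} = - \frac{75667}{75596} - \frac{1}{351185} = - \frac{26573190991}{26548181260}$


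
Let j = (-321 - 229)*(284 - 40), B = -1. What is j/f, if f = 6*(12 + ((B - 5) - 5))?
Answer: -67100/3 ≈ -22367.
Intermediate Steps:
j = -134200 (j = -550*244 = -134200)
f = 6 (f = 6*(12 + ((-1 - 5) - 5)) = 6*(12 + (-6 - 5)) = 6*(12 - 11) = 6*1 = 6)
j/f = -134200/6 = -134200*⅙ = -67100/3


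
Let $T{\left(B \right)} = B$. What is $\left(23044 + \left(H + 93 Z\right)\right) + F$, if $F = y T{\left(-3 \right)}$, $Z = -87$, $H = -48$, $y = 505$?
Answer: $13390$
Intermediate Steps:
$F = -1515$ ($F = 505 \left(-3\right) = -1515$)
$\left(23044 + \left(H + 93 Z\right)\right) + F = \left(23044 + \left(-48 + 93 \left(-87\right)\right)\right) - 1515 = \left(23044 - 8139\right) - 1515 = 14905 - 1515 = 13390$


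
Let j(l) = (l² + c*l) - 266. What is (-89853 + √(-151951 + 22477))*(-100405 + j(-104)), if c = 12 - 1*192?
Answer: 6391693155 - 213405*I*√14386 ≈ 6.3917e+9 - 2.5596e+7*I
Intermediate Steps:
c = -180 (c = 12 - 192 = -180)
j(l) = -266 + l² - 180*l (j(l) = (l² - 180*l) - 266 = -266 + l² - 180*l)
(-89853 + √(-151951 + 22477))*(-100405 + j(-104)) = (-89853 + √(-151951 + 22477))*(-100405 + (-266 + (-104)² - 180*(-104))) = (-89853 + √(-129474))*(-100405 + (-266 + 10816 + 18720)) = (-89853 + 3*I*√14386)*(-100405 + 29270) = (-89853 + 3*I*√14386)*(-71135) = 6391693155 - 213405*I*√14386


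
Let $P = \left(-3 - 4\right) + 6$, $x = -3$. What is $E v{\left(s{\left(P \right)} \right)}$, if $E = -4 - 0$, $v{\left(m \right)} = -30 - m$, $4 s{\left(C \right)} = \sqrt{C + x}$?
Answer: $120 + 2 i \approx 120.0 + 2.0 i$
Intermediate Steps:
$P = -1$ ($P = \left(-3 - 4\right) + 6 = -7 + 6 = -1$)
$s{\left(C \right)} = \frac{\sqrt{-3 + C}}{4}$ ($s{\left(C \right)} = \frac{\sqrt{C - 3}}{4} = \frac{\sqrt{-3 + C}}{4}$)
$E = -4$ ($E = -4 + 0 = -4$)
$E v{\left(s{\left(P \right)} \right)} = - 4 \left(-30 - \frac{\sqrt{-3 - 1}}{4}\right) = - 4 \left(-30 - \frac{\sqrt{-4}}{4}\right) = - 4 \left(-30 - \frac{2 i}{4}\right) = - 4 \left(-30 - \frac{i}{2}\right) = 120 + 2 i$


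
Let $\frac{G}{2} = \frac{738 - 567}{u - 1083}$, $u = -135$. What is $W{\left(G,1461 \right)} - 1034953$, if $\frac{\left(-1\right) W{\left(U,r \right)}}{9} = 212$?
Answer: $-1036861$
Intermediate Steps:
$G = - \frac{57}{203}$ ($G = 2 \frac{738 - 567}{-135 - 1083} = 2 \frac{171}{-1218} = 2 \cdot 171 \left(- \frac{1}{1218}\right) = 2 \left(- \frac{57}{406}\right) = - \frac{57}{203} \approx -0.28079$)
$W{\left(U,r \right)} = -1908$ ($W{\left(U,r \right)} = \left(-9\right) 212 = -1908$)
$W{\left(G,1461 \right)} - 1034953 = -1908 - 1034953 = -1036861$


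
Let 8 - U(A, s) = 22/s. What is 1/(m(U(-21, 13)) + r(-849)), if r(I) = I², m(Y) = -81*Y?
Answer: 13/9363771 ≈ 1.3883e-6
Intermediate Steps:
U(A, s) = 8 - 22/s
1/(m(U(-21, 13)) + r(-849)) = 1/(-81*(8 - 22/13) + (-849)²) = 1/(-81*(8 - 22*1/13) + 720801) = 1/(-81*(8 - 22/13) + 720801) = 1/(-81*82/13 + 720801) = 1/(-6642/13 + 720801) = 1/(9363771/13) = 13/9363771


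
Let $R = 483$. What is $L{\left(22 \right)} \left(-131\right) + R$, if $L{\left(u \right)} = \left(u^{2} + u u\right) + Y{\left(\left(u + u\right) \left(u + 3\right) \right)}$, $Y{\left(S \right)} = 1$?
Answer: $-126456$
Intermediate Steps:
$L{\left(u \right)} = 1 + 2 u^{2}$ ($L{\left(u \right)} = \left(u^{2} + u u\right) + 1 = \left(u^{2} + u^{2}\right) + 1 = 2 u^{2} + 1 = 1 + 2 u^{2}$)
$L{\left(22 \right)} \left(-131\right) + R = \left(1 + 2 \cdot 22^{2}\right) \left(-131\right) + 483 = \left(1 + 2 \cdot 484\right) \left(-131\right) + 483 = \left(1 + 968\right) \left(-131\right) + 483 = 969 \left(-131\right) + 483 = -126939 + 483 = -126456$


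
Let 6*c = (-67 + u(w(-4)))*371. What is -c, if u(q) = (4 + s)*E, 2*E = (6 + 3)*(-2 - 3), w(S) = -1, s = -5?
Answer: 33019/12 ≈ 2751.6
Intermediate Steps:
E = -45/2 (E = ((6 + 3)*(-2 - 3))/2 = (9*(-5))/2 = (½)*(-45) = -45/2 ≈ -22.500)
u(q) = 45/2 (u(q) = (4 - 5)*(-45/2) = -1*(-45/2) = 45/2)
c = -33019/12 (c = ((-67 + 45/2)*371)/6 = (-89/2*371)/6 = (⅙)*(-33019/2) = -33019/12 ≈ -2751.6)
-c = -1*(-33019/12) = 33019/12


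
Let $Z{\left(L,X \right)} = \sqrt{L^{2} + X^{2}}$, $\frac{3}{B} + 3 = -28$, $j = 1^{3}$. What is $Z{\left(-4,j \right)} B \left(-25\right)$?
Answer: $\frac{75 \sqrt{17}}{31} \approx 9.9753$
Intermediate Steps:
$j = 1$
$B = - \frac{3}{31}$ ($B = \frac{3}{-3 - 28} = \frac{3}{-31} = 3 \left(- \frac{1}{31}\right) = - \frac{3}{31} \approx -0.096774$)
$Z{\left(-4,j \right)} B \left(-25\right) = \sqrt{\left(-4\right)^{2} + 1^{2}} \left(- \frac{3}{31}\right) \left(-25\right) = \sqrt{16 + 1} \left(- \frac{3}{31}\right) \left(-25\right) = \sqrt{17} \left(- \frac{3}{31}\right) \left(-25\right) = - \frac{3 \sqrt{17}}{31} \left(-25\right) = \frac{75 \sqrt{17}}{31}$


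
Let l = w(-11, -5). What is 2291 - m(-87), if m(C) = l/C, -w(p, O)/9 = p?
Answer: 66472/29 ≈ 2292.1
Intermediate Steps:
w(p, O) = -9*p
l = 99 (l = -9*(-11) = 99)
m(C) = 99/C
2291 - m(-87) = 2291 - 99/(-87) = 2291 - 99*(-1)/87 = 2291 - 1*(-33/29) = 2291 + 33/29 = 66472/29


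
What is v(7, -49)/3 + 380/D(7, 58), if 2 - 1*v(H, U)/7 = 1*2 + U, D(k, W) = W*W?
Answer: 288748/2523 ≈ 114.45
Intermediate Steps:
D(k, W) = W²
v(H, U) = -7*U (v(H, U) = 14 - 7*(1*2 + U) = 14 - 7*(2 + U) = 14 + (-14 - 7*U) = -7*U)
v(7, -49)/3 + 380/D(7, 58) = -7*(-49)/3 + 380/(58²) = 343*(⅓) + 380/3364 = 343/3 + 380*(1/3364) = 343/3 + 95/841 = 288748/2523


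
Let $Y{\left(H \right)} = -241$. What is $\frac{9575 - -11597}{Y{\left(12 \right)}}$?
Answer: $- \frac{21172}{241} \approx -87.851$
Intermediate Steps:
$\frac{9575 - -11597}{Y{\left(12 \right)}} = \frac{9575 - -11597}{-241} = \left(9575 + 11597\right) \left(- \frac{1}{241}\right) = 21172 \left(- \frac{1}{241}\right) = - \frac{21172}{241}$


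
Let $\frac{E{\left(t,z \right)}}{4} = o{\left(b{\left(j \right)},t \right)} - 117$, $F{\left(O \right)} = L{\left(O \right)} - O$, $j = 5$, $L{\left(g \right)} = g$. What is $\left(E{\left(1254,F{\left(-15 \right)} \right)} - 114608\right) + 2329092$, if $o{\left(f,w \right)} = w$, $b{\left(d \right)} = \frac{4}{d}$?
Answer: $2219032$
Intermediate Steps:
$F{\left(O \right)} = 0$ ($F{\left(O \right)} = O - O = 0$)
$E{\left(t,z \right)} = -468 + 4 t$ ($E{\left(t,z \right)} = 4 \left(t - 117\right) = 4 \left(-117 + t\right) = -468 + 4 t$)
$\left(E{\left(1254,F{\left(-15 \right)} \right)} - 114608\right) + 2329092 = \left(\left(-468 + 4 \cdot 1254\right) - 114608\right) + 2329092 = \left(\left(-468 + 5016\right) - 114608\right) + 2329092 = \left(4548 - 114608\right) + 2329092 = -110060 + 2329092 = 2219032$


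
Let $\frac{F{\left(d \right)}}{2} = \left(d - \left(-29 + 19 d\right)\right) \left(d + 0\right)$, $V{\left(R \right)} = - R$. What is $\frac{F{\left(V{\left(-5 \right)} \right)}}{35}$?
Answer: $- \frac{122}{7} \approx -17.429$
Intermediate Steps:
$F{\left(d \right)} = 2 d \left(29 - 18 d\right)$ ($F{\left(d \right)} = 2 \left(d - \left(-29 + 19 d\right)\right) \left(d + 0\right) = 2 \left(d - \left(-29 + 19 d\right)\right) d = 2 \left(29 - 18 d\right) d = 2 d \left(29 - 18 d\right)$)
$\frac{F{\left(V{\left(-5 \right)} \right)}}{35} = \frac{2 \left(\left(-1\right) \left(-5\right)\right) \left(29 - 18 \left(\left(-1\right) \left(-5\right)\right)\right)}{35} = 2 \cdot 5 \left(29 - 90\right) \frac{1}{35} = 2 \cdot 5 \left(-61\right) \frac{1}{35} = \left(-610\right) \frac{1}{35} = - \frac{122}{7}$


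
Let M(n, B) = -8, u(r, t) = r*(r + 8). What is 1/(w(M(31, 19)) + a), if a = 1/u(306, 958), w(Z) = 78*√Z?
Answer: 96084/449346477445633 - 1440213068736*I*√2/449346477445633 ≈ 2.1383e-10 - 0.0045327*I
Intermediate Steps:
u(r, t) = r*(8 + r)
a = 1/96084 (a = 1/(306*(8 + 306)) = 1/(306*314) = 1/96084 ≈ 1.0408e-5)
1/(w(M(31, 19)) + a) = 1/(78*√(-8) + 1/96084) = 1/(78*(2*I*√2) + 1/96084) = 1/(156*I*√2 + 1/96084) = 1/(1/96084 + 156*I*√2)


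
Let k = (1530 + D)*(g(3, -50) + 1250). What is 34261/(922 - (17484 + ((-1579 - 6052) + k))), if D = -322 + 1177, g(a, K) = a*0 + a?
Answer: -34261/2997336 ≈ -0.011430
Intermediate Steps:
g(a, K) = a (g(a, K) = 0 + a = a)
D = 855
k = 2988405 (k = (1530 + 855)*(3 + 1250) = 2385*1253 = 2988405)
34261/(922 - (17484 + ((-1579 - 6052) + k))) = 34261/(922 - (17484 + ((-1579 - 6052) + 2988405))) = 34261/(922 - (17484 + (-7631 + 2988405))) = 34261/(922 - (17484 + 2980774)) = 34261/(922 - 1*2998258) = 34261/(922 - 2998258) = 34261/(-2997336) = 34261*(-1/2997336) = -34261/2997336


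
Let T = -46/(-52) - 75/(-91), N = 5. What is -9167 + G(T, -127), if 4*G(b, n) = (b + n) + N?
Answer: -6695469/728 ≈ -9197.1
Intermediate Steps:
T = 311/182 (T = -46*(-1/52) - 75*(-1/91) = 23/26 + 75/91 = 311/182 ≈ 1.7088)
G(b, n) = 5/4 + b/4 + n/4 (G(b, n) = ((b + n) + 5)/4 = (5 + b + n)/4 = 5/4 + b/4 + n/4)
-9167 + G(T, -127) = -9167 + (5/4 + (¼)*(311/182) + (¼)*(-127)) = -9167 + (5/4 + 311/728 - 127/4) = -9167 - 21893/728 = -6695469/728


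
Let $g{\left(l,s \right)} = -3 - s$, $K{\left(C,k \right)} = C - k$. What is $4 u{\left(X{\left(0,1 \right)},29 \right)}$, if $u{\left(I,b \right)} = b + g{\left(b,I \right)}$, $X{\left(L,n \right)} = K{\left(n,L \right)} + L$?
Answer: $100$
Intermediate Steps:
$X{\left(L,n \right)} = n$ ($X{\left(L,n \right)} = \left(n - L\right) + L = n$)
$u{\left(I,b \right)} = -3 + b - I$ ($u{\left(I,b \right)} = b - \left(3 + I\right) = -3 + b - I$)
$4 u{\left(X{\left(0,1 \right)},29 \right)} = 4 \left(-3 + 29 - 1\right) = 4 \cdot 25 = 100$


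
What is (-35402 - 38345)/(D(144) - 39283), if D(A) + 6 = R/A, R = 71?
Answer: 10619568/5657545 ≈ 1.8771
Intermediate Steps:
D(A) = -6 + 71/A
(-35402 - 38345)/(D(144) - 39283) = (-35402 - 38345)/((-6 + 71/144) - 39283) = -73747/((-6 + 71*(1/144)) - 39283) = -73747/((-6 + 71/144) - 39283) = -73747/(-793/144 - 39283) = -73747/(-5657545/144) = -73747*(-144/5657545) = 10619568/5657545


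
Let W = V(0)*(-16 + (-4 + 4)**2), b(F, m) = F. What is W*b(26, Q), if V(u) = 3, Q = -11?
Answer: -1248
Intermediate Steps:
W = -48 (W = 3*(-16 + (-4 + 4)**2) = 3*(-16 + 0**2) = 3*(-16 + 0) = 3*(-16) = -48)
W*b(26, Q) = -48*26 = -1248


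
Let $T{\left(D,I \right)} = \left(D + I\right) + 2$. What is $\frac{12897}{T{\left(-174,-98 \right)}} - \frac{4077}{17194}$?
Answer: $- \frac{6190328}{128955} \approx -48.004$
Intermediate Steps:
$T{\left(D,I \right)} = 2 + D + I$
$\frac{12897}{T{\left(-174,-98 \right)}} - \frac{4077}{17194} = \frac{12897}{2 - 174 - 98} - \frac{4077}{17194} = \frac{12897}{-270} - \frac{4077}{17194} = 12897 \left(- \frac{1}{270}\right) - \frac{4077}{17194} = - \frac{1433}{30} - \frac{4077}{17194} = - \frac{6190328}{128955}$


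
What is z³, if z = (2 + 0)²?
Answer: 64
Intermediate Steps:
z = 4 (z = 2² = 4)
z³ = 4³ = 64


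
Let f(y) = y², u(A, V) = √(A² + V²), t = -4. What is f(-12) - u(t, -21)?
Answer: 144 - √457 ≈ 122.62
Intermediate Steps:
f(-12) - u(t, -21) = (-12)² - √((-4)² + (-21)²) = 144 - √(16 + 441) = 144 - √457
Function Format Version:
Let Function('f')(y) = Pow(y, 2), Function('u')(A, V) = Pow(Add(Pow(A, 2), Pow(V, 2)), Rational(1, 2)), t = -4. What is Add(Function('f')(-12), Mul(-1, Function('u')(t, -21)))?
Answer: Add(144, Mul(-1, Pow(457, Rational(1, 2)))) ≈ 122.62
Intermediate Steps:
Add(Function('f')(-12), Mul(-1, Function('u')(t, -21))) = Add(Pow(-12, 2), Mul(-1, Pow(Add(Pow(-4, 2), Pow(-21, 2)), Rational(1, 2)))) = Add(144, Mul(-1, Pow(Add(16, 441), Rational(1, 2)))) = Add(144, Mul(-1, Pow(457, Rational(1, 2))))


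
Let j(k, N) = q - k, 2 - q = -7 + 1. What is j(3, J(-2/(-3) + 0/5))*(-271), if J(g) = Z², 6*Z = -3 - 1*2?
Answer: -1355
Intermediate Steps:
Z = -⅚ (Z = (-3 - 1*2)/6 = (-3 - 2)/6 = (⅙)*(-5) = -⅚ ≈ -0.83333)
q = 8 (q = 2 - (-7 + 1) = 2 - 1*(-6) = 2 + 6 = 8)
J(g) = 25/36 (J(g) = (-⅚)² = 25/36)
j(k, N) = 8 - k
j(3, J(-2/(-3) + 0/5))*(-271) = (8 - 1*3)*(-271) = (8 - 3)*(-271) = 5*(-271) = -1355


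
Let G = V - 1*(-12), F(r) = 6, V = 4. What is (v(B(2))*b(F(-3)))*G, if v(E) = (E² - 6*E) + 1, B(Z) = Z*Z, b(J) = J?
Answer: -672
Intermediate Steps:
B(Z) = Z²
v(E) = 1 + E² - 6*E
G = 16 (G = 4 - 1*(-12) = 4 + 12 = 16)
(v(B(2))*b(F(-3)))*G = ((1 + (2²)² - 6*2²)*6)*16 = ((1 + 4² - 6*4)*6)*16 = ((1 + 16 - 24)*6)*16 = -7*6*16 = -42*16 = -672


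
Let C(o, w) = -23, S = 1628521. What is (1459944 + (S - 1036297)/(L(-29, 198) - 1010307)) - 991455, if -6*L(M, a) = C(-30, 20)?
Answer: 2839891968147/6061819 ≈ 4.6849e+5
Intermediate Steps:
L(M, a) = 23/6 (L(M, a) = -1/6*(-23) = 23/6)
(1459944 + (S - 1036297)/(L(-29, 198) - 1010307)) - 991455 = (1459944 + (1628521 - 1036297)/(23/6 - 1010307)) - 991455 = (1459944 + 592224/(-6061819/6)) - 991455 = (1459944 + 592224*(-6/6061819)) - 991455 = (1459944 - 3553344/6061819) - 991455 = 8849912724792/6061819 - 991455 = 2839891968147/6061819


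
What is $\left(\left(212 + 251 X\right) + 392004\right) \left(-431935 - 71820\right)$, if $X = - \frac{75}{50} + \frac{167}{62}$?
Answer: $- \frac{6129682276165}{31} \approx -1.9773 \cdot 10^{11}$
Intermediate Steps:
$X = \frac{37}{31}$ ($X = \left(-75\right) \frac{1}{50} + 167 \cdot \frac{1}{62} = - \frac{3}{2} + \frac{167}{62} = \frac{37}{31} \approx 1.1935$)
$\left(\left(212 + 251 X\right) + 392004\right) \left(-431935 - 71820\right) = \left(\left(212 + 251 \cdot \frac{37}{31}\right) + 392004\right) \left(-431935 - 71820\right) = \left(\left(212 + \frac{9287}{31}\right) + 392004\right) \left(-503755\right) = \left(\frac{15859}{31} + 392004\right) \left(-503755\right) = \frac{12167983}{31} \left(-503755\right) = - \frac{6129682276165}{31}$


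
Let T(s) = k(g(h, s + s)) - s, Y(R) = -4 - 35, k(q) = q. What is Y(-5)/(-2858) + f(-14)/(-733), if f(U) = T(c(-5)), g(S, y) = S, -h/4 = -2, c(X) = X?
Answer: -8567/2094914 ≈ -0.0040894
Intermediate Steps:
h = 8 (h = -4*(-2) = 8)
Y(R) = -39
T(s) = 8 - s
f(U) = 13 (f(U) = 8 - 1*(-5) = 8 + 5 = 13)
Y(-5)/(-2858) + f(-14)/(-733) = -39/(-2858) + 13/(-733) = -39*(-1/2858) + 13*(-1/733) = 39/2858 - 13/733 = -8567/2094914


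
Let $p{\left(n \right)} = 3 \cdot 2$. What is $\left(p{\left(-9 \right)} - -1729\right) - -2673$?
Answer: $4408$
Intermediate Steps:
$p{\left(n \right)} = 6$
$\left(p{\left(-9 \right)} - -1729\right) - -2673 = \left(6 - -1729\right) - -2673 = \left(6 + 1729\right) + 2673 = 1735 + 2673 = 4408$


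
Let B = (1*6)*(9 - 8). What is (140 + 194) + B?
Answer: 340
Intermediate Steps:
B = 6 (B = 6*1 = 6)
(140 + 194) + B = (140 + 194) + 6 = 334 + 6 = 340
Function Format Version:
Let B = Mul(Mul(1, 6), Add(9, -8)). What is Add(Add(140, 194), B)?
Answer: 340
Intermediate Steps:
B = 6 (B = Mul(6, 1) = 6)
Add(Add(140, 194), B) = Add(Add(140, 194), 6) = Add(334, 6) = 340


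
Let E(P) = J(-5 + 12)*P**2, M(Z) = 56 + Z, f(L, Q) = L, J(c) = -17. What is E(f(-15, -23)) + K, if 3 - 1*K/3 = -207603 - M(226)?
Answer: 619839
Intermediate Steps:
E(P) = -17*P**2
K = 623664 (K = 9 - 3*(-207603 - (56 + 226)) = 9 - 3*(-207603 - 1*282) = 9 - 3*(-207603 - 282) = 9 - 3*(-207885) = 9 + 623655 = 623664)
E(f(-15, -23)) + K = -17*(-15)**2 + 623664 = -17*225 + 623664 = -3825 + 623664 = 619839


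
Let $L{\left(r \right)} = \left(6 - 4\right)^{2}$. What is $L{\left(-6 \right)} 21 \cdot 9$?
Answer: $756$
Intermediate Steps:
$L{\left(r \right)} = 4$ ($L{\left(r \right)} = 2^{2} = 4$)
$L{\left(-6 \right)} 21 \cdot 9 = 4 \cdot 21 \cdot 9 = 84 \cdot 9 = 756$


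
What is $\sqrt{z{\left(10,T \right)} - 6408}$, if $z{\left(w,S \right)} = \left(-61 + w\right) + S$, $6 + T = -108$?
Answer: $i \sqrt{6573} \approx 81.074 i$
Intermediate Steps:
$T = -114$ ($T = -6 - 108 = -114$)
$z{\left(w,S \right)} = -61 + S + w$
$\sqrt{z{\left(10,T \right)} - 6408} = \sqrt{\left(-61 - 114 + 10\right) - 6408} = \sqrt{-165 - 6408} = \sqrt{-6573} = i \sqrt{6573}$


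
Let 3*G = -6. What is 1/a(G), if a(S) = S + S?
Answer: -1/4 ≈ -0.25000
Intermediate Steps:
G = -2 (G = (1/3)*(-6) = -2)
a(S) = 2*S
1/a(G) = 1/(2*(-2)) = 1/(-4) = -1/4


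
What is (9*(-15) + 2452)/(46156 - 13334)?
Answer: 2317/32822 ≈ 0.070593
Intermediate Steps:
(9*(-15) + 2452)/(46156 - 13334) = (-135 + 2452)/32822 = 2317*(1/32822) = 2317/32822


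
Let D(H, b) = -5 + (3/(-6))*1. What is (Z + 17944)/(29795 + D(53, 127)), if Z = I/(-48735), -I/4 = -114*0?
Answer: 35888/59579 ≈ 0.60236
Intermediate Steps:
I = 0 (I = -(-456)*0 = -4*0 = 0)
Z = 0 (Z = 0/(-48735) = 0*(-1/48735) = 0)
D(H, b) = -11/2 (D(H, b) = -5 + (3*(-⅙))*1 = -5 - ½*1 = -5 - ½ = -11/2)
(Z + 17944)/(29795 + D(53, 127)) = (0 + 17944)/(29795 - 11/2) = 17944/(59579/2) = 17944*(2/59579) = 35888/59579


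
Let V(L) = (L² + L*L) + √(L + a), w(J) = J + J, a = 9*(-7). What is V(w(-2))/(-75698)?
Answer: -16/37849 - I*√67/75698 ≈ -0.00042273 - 0.00010813*I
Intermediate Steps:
a = -63
w(J) = 2*J
V(L) = √(-63 + L) + 2*L² (V(L) = (L² + L*L) + √(L - 63) = (L² + L²) + √(-63 + L) = 2*L² + √(-63 + L) = √(-63 + L) + 2*L²)
V(w(-2))/(-75698) = (√(-63 + 2*(-2)) + 2*(2*(-2))²)/(-75698) = (√(-63 - 4) + 2*(-4)²)*(-1/75698) = (√(-67) + 2*16)*(-1/75698) = (I*√67 + 32)*(-1/75698) = (32 + I*√67)*(-1/75698) = -16/37849 - I*√67/75698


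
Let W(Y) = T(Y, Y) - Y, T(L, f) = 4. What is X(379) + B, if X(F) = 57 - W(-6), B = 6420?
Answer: 6467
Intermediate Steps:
W(Y) = 4 - Y
X(F) = 47 (X(F) = 57 - (4 - 1*(-6)) = 57 - (4 + 6) = 57 - 1*10 = 57 - 10 = 47)
X(379) + B = 47 + 6420 = 6467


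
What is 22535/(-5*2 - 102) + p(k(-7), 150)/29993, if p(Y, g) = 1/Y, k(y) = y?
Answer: -675892271/3359216 ≈ -201.21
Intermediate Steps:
22535/(-5*2 - 102) + p(k(-7), 150)/29993 = 22535/(-5*2 - 102) + 1/(-7*29993) = 22535/(-10 - 102) - 1/7*1/29993 = 22535/(-112) - 1/209951 = 22535*(-1/112) - 1/209951 = -22535/112 - 1/209951 = -675892271/3359216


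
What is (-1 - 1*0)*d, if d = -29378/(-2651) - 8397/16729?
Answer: -469204115/44348579 ≈ -10.580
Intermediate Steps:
d = 469204115/44348579 (d = -29378*(-1/2651) - 8397*1/16729 = 29378/2651 - 8397/16729 = 469204115/44348579 ≈ 10.580)
(-1 - 1*0)*d = (-1 - 1*0)*(469204115/44348579) = (-1 + 0)*(469204115/44348579) = -1*469204115/44348579 = -469204115/44348579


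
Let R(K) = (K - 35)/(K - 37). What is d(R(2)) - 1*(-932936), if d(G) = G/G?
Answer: 932937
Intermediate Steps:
R(K) = (-35 + K)/(-37 + K)
d(G) = 1
d(R(2)) - 1*(-932936) = 1 - 1*(-932936) = 1 + 932936 = 932937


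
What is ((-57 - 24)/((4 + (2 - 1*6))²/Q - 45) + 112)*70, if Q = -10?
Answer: 7966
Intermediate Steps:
((-57 - 24)/((4 + (2 - 1*6))²/Q - 45) + 112)*70 = ((-57 - 24)/((4 + (2 - 1*6))²/(-10) - 45) + 112)*70 = (-81/((4 + (2 - 6))²*(-⅒) - 45) + 112)*70 = (-81/((4 - 4)²*(-⅒) - 45) + 112)*70 = (-81/(0²*(-⅒) - 45) + 112)*70 = (-81/(0*(-⅒) - 45) + 112)*70 = (-81/(0 - 45) + 112)*70 = (-81/(-45) + 112)*70 = (-81*(-1/45) + 112)*70 = (9/5 + 112)*70 = (569/5)*70 = 7966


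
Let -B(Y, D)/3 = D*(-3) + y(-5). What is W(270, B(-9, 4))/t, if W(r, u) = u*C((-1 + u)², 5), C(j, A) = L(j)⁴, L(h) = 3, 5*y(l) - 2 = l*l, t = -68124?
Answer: -2673/113540 ≈ -0.023542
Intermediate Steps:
y(l) = ⅖ + l²/5 (y(l) = ⅖ + (l*l)/5 = ⅖ + l²/5)
B(Y, D) = -81/5 + 9*D (B(Y, D) = -3*(D*(-3) + (⅖ + (⅕)*(-5)²)) = -3*(-3*D + (⅖ + (⅕)*25)) = -3*(-3*D + (⅖ + 5)) = -3*(-3*D + 27/5) = -3*(27/5 - 3*D) = -81/5 + 9*D)
C(j, A) = 81 (C(j, A) = 3⁴ = 81)
W(r, u) = 81*u (W(r, u) = u*81 = 81*u)
W(270, B(-9, 4))/t = (81*(-81/5 + 9*4))/(-68124) = (81*(-81/5 + 36))*(-1/68124) = (81*(99/5))*(-1/68124) = (8019/5)*(-1/68124) = -2673/113540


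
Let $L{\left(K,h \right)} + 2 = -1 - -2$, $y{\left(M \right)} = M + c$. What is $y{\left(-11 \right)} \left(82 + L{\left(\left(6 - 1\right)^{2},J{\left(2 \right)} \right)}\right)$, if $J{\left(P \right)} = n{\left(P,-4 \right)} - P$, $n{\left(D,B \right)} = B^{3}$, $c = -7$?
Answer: $-1458$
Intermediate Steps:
$y{\left(M \right)} = -7 + M$ ($y{\left(M \right)} = M - 7 = -7 + M$)
$J{\left(P \right)} = -64 - P$ ($J{\left(P \right)} = \left(-4\right)^{3} - P = -64 - P$)
$L{\left(K,h \right)} = -1$ ($L{\left(K,h \right)} = -2 - -1 = -2 + \left(-1 + 2\right) = -2 + 1 = -1$)
$y{\left(-11 \right)} \left(82 + L{\left(\left(6 - 1\right)^{2},J{\left(2 \right)} \right)}\right) = \left(-7 - 11\right) \left(82 - 1\right) = \left(-18\right) 81 = -1458$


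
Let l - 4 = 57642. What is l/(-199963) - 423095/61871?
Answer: -88169961151/12371910773 ≈ -7.1266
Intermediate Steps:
l = 57646 (l = 4 + 57642 = 57646)
l/(-199963) - 423095/61871 = 57646/(-199963) - 423095/61871 = 57646*(-1/199963) - 423095*1/61871 = -57646/199963 - 423095/61871 = -88169961151/12371910773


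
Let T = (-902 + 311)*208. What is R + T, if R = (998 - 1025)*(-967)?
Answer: -96819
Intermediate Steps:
T = -122928 (T = -591*208 = -122928)
R = 26109 (R = -27*(-967) = 26109)
R + T = 26109 - 122928 = -96819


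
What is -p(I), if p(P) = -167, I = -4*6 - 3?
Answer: 167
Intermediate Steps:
I = -27 (I = -24 - 3 = -27)
-p(I) = -1*(-167) = 167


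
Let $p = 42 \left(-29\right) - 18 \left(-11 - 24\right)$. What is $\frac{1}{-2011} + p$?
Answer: $- \frac{1182469}{2011} \approx -588.0$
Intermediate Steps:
$p = -588$ ($p = -1218 - -630 = -1218 + 630 = -588$)
$\frac{1}{-2011} + p = \frac{1}{-2011} - 588 = - \frac{1}{2011} - 588 = - \frac{1182469}{2011}$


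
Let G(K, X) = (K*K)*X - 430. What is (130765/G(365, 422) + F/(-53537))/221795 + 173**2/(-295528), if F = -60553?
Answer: -249735882038610850331/2466092081970689798780 ≈ -0.10127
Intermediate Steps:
G(K, X) = -430 + X*K**2 (G(K, X) = K**2*X - 430 = X*K**2 - 430 = -430 + X*K**2)
(130765/G(365, 422) + F/(-53537))/221795 + 173**2/(-295528) = (130765/(-430 + 422*365**2) - 60553/(-53537))/221795 + 173**2/(-295528) = (130765/(-430 + 422*133225) - 60553*(-1/53537))*(1/221795) + 29929*(-1/295528) = (130765/(-430 + 56220950) + 60553/53537)*(1/221795) - 29929/295528 = (130765/56220520 + 60553/53537)*(1/221795) - 29929/295528 = (130765*(1/56220520) + 60553/53537)*(1/221795) - 29929/295528 = (26153/11244104 + 60553/53537)*(1/221795) - 29929/295528 = (682264382673/601975595848)*(1/221795) - 29929/295528 = 682264382673/133515177281107160 - 29929/295528 = -249735882038610850331/2466092081970689798780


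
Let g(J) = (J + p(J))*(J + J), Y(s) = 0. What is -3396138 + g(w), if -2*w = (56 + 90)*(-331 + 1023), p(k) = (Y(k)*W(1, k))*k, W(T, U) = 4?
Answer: 5100336374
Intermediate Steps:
p(k) = 0 (p(k) = (0*4)*k = 0*k = 0)
w = -50516 (w = -(56 + 90)*(-331 + 1023)/2 = -73*692 = -½*101032 = -50516)
g(J) = 2*J² (g(J) = (J + 0)*(J + J) = J*(2*J) = 2*J²)
-3396138 + g(w) = -3396138 + 2*(-50516)² = -3396138 + 2*2551866256 = -3396138 + 5103732512 = 5100336374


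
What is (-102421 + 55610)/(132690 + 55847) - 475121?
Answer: -89577934788/188537 ≈ -4.7512e+5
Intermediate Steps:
(-102421 + 55610)/(132690 + 55847) - 475121 = -46811/188537 - 475121 = -89577934788/188537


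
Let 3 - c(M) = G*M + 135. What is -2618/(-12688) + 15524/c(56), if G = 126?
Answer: -22268791/11400168 ≈ -1.9534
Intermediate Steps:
c(M) = -132 - 126*M (c(M) = 3 - (126*M + 135) = 3 - (135 + 126*M) = 3 + (-135 - 126*M) = -132 - 126*M)
-2618/(-12688) + 15524/c(56) = -2618/(-12688) + 15524/(-132 - 126*56) = -2618*(-1/12688) + 15524/(-132 - 7056) = 1309/6344 + 15524/(-7188) = 1309/6344 + 15524*(-1/7188) = 1309/6344 - 3881/1797 = -22268791/11400168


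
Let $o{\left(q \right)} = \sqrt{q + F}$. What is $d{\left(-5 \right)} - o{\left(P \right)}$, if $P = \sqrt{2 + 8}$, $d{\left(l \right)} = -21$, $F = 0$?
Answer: $-21 - \sqrt[4]{10} \approx -22.778$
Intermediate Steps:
$P = \sqrt{10} \approx 3.1623$
$o{\left(q \right)} = \sqrt{q}$ ($o{\left(q \right)} = \sqrt{q + 0} = \sqrt{q}$)
$d{\left(-5 \right)} - o{\left(P \right)} = -21 - \sqrt{\sqrt{10}} = -21 - \sqrt[4]{10}$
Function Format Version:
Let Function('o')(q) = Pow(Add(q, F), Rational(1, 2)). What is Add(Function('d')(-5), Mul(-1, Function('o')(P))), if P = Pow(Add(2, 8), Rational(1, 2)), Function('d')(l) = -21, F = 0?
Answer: Add(-21, Mul(-1, Pow(10, Rational(1, 4)))) ≈ -22.778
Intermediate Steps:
P = Pow(10, Rational(1, 2)) ≈ 3.1623
Function('o')(q) = Pow(q, Rational(1, 2)) (Function('o')(q) = Pow(Add(q, 0), Rational(1, 2)) = Pow(q, Rational(1, 2)))
Add(Function('d')(-5), Mul(-1, Function('o')(P))) = Add(-21, Mul(-1, Pow(Pow(10, Rational(1, 2)), Rational(1, 2)))) = Add(-21, Mul(-1, Pow(10, Rational(1, 4))))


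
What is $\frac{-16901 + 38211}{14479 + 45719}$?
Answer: $\frac{10655}{30099} \approx 0.354$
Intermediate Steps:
$\frac{-16901 + 38211}{14479 + 45719} = \frac{21310}{60198} = 21310 \cdot \frac{1}{60198} = \frac{10655}{30099}$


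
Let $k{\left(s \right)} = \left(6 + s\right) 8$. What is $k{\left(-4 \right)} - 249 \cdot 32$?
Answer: $-7952$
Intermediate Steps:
$k{\left(s \right)} = 48 + 8 s$
$k{\left(-4 \right)} - 249 \cdot 32 = \left(48 + 8 \left(-4\right)\right) - 249 \cdot 32 = \left(48 - 32\right) - 7968 = 16 - 7968 = -7952$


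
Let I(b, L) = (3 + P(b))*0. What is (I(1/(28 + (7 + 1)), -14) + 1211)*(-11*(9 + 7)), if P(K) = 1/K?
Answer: -213136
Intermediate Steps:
P(K) = 1/K
I(b, L) = 0 (I(b, L) = (3 + 1/b)*0 = 0)
(I(1/(28 + (7 + 1)), -14) + 1211)*(-11*(9 + 7)) = (0 + 1211)*(-11*(9 + 7)) = 1211*(-11*16) = 1211*(-176) = -213136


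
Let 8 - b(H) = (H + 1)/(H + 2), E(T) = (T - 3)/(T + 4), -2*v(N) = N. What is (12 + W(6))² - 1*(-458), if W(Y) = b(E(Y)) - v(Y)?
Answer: 508538/529 ≈ 961.32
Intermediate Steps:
v(N) = -N/2
E(T) = (-3 + T)/(4 + T)
b(H) = 8 - (1 + H)/(2 + H) (b(H) = 8 - (H + 1)/(H + 2) = 8 - (1 + H)/(2 + H))
W(Y) = Y/2 + (15 + 7*(-3 + Y)/(4 + Y))/(2 + (-3 + Y)/(4 + Y)) (W(Y) = (15 + 7*((-3 + Y)/(4 + Y)))/(2 + (-3 + Y)/(4 + Y)) - (-1)*Y/2 = (15 + 7*(-3 + Y)/(4 + Y))/(2 + (-3 + Y)/(4 + Y)) + Y/2 = Y/2 + (15 + 7*(-3 + Y)/(4 + Y))/(2 + (-3 + Y)/(4 + Y)))
(12 + W(6))² - 1*(-458) = (12 + (78 + 3*6² + 49*6)/(2*(5 + 3*6)))² - 1*(-458) = (12 + (78 + 3*36 + 294)/(2*(5 + 18)))² + 458 = (12 + (½)*(78 + 108 + 294)/23)² + 458 = (12 + (½)*(1/23)*480)² + 458 = (12 + 240/23)² + 458 = (516/23)² + 458 = 266256/529 + 458 = 508538/529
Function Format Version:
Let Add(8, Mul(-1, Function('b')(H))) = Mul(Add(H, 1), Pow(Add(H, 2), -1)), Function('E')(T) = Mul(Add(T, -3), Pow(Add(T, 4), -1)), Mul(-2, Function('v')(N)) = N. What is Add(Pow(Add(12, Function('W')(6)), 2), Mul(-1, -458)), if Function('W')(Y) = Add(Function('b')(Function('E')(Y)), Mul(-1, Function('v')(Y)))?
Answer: Rational(508538, 529) ≈ 961.32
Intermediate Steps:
Function('v')(N) = Mul(Rational(-1, 2), N)
Function('E')(T) = Mul(Pow(Add(4, T), -1), Add(-3, T)) (Function('E')(T) = Mul(Add(-3, T), Pow(Add(4, T), -1)) = Mul(Pow(Add(4, T), -1), Add(-3, T)))
Function('b')(H) = Add(8, Mul(-1, Pow(Add(2, H), -1), Add(1, H))) (Function('b')(H) = Add(8, Mul(-1, Mul(Add(H, 1), Pow(Add(H, 2), -1)))) = Add(8, Mul(-1, Mul(Add(1, H), Pow(Add(2, H), -1)))) = Add(8, Mul(-1, Mul(Pow(Add(2, H), -1), Add(1, H)))) = Add(8, Mul(-1, Pow(Add(2, H), -1), Add(1, H))))
Function('W')(Y) = Add(Mul(Rational(1, 2), Y), Mul(Pow(Add(2, Mul(Pow(Add(4, Y), -1), Add(-3, Y))), -1), Add(15, Mul(7, Pow(Add(4, Y), -1), Add(-3, Y))))) (Function('W')(Y) = Add(Mul(Pow(Add(2, Mul(Pow(Add(4, Y), -1), Add(-3, Y))), -1), Add(15, Mul(7, Mul(Pow(Add(4, Y), -1), Add(-3, Y))))), Mul(-1, Mul(Rational(-1, 2), Y))) = Add(Mul(Pow(Add(2, Mul(Pow(Add(4, Y), -1), Add(-3, Y))), -1), Add(15, Mul(7, Pow(Add(4, Y), -1), Add(-3, Y)))), Mul(Rational(1, 2), Y)) = Add(Mul(Rational(1, 2), Y), Mul(Pow(Add(2, Mul(Pow(Add(4, Y), -1), Add(-3, Y))), -1), Add(15, Mul(7, Pow(Add(4, Y), -1), Add(-3, Y))))))
Add(Pow(Add(12, Function('W')(6)), 2), Mul(-1, -458)) = Add(Pow(Add(12, Mul(Rational(1, 2), Pow(Add(5, Mul(3, 6)), -1), Add(78, Mul(3, Pow(6, 2)), Mul(49, 6)))), 2), Mul(-1, -458)) = Add(Pow(Add(12, Mul(Rational(1, 2), Pow(Add(5, 18), -1), Add(78, Mul(3, 36), 294))), 2), 458) = Add(Pow(Add(12, Mul(Rational(1, 2), Pow(23, -1), Add(78, 108, 294))), 2), 458) = Add(Pow(Add(12, Mul(Rational(1, 2), Rational(1, 23), 480)), 2), 458) = Add(Pow(Add(12, Rational(240, 23)), 2), 458) = Add(Pow(Rational(516, 23), 2), 458) = Add(Rational(266256, 529), 458) = Rational(508538, 529)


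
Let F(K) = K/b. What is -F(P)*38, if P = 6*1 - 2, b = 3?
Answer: -152/3 ≈ -50.667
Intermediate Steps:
P = 4 (P = 6 - 2 = 4)
F(K) = K/3
-F(P)*38 = -4/3*38 = -152/3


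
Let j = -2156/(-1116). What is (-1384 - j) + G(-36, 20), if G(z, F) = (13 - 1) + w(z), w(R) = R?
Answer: -393371/279 ≈ -1409.9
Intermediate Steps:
j = 539/279 (j = -2156*(-1/1116) = 539/279 ≈ 1.9319)
G(z, F) = 12 + z (G(z, F) = (13 - 1) + z = 12 + z)
(-1384 - j) + G(-36, 20) = (-1384 - 1*539/279) + (12 - 36) = (-1384 - 539/279) - 24 = -386675/279 - 24 = -393371/279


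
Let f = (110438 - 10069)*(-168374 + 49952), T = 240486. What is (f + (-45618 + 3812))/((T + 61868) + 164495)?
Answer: -11885939524/466849 ≈ -25460.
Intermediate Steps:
f = -11885897718 (f = 100369*(-118422) = -11885897718)
(f + (-45618 + 3812))/((T + 61868) + 164495) = (-11885897718 + (-45618 + 3812))/((240486 + 61868) + 164495) = (-11885897718 - 41806)/(302354 + 164495) = -11885939524/466849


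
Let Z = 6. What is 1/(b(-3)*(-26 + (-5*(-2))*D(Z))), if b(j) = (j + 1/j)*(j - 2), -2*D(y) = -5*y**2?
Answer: 3/43700 ≈ 6.8650e-5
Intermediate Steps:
D(y) = 5*y**2/2 (D(y) = -(-5)*y**2/2 = 5*y**2/2)
b(j) = (-2 + j)*(j + 1/j) (b(j) = (j + 1/j)*(-2 + j) = (-2 + j)*(j + 1/j))
1/(b(-3)*(-26 + (-5*(-2))*D(Z))) = 1/((1 + (-3)**2 - 2*(-3) - 2/(-3))*(-26 + (-5*(-2))*((5/2)*6**2))) = 1/((1 + 9 + 6 - 2*(-1/3))*(-26 + 10*((5/2)*36))) = 1/((1 + 9 + 6 + 2/3)*(-26 + 10*90)) = 1/(50*(-26 + 900)/3) = 1/((50/3)*874) = 1/(43700/3) = 3/43700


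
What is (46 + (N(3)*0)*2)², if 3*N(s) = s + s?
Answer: 2116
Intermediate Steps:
N(s) = 2*s/3 (N(s) = (s + s)/3 = (2*s)/3 = 2*s/3)
(46 + (N(3)*0)*2)² = (46 + (((⅔)*3)*0)*2)² = (46 + (2*0)*2)² = (46 + 0*2)² = (46 + 0)² = 46² = 2116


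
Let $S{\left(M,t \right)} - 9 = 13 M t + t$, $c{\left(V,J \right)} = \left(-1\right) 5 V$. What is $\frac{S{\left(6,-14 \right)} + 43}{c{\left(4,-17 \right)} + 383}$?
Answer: $- \frac{1054}{363} \approx -2.9036$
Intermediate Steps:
$c{\left(V,J \right)} = - 5 V$
$S{\left(M,t \right)} = 9 + t + 13 M t$ ($S{\left(M,t \right)} = 9 + \left(13 M t + t\right) = 9 + \left(t + 13 M t\right) = 9 + t + 13 M t$)
$\frac{S{\left(6,-14 \right)} + 43}{c{\left(4,-17 \right)} + 383} = \frac{\left(9 - 14 + 13 \cdot 6 \left(-14\right)\right) + 43}{\left(-5\right) 4 + 383} = \frac{\left(9 - 14 - 1092\right) + 43}{-20 + 383} = \frac{-1097 + 43}{363} = \left(-1054\right) \frac{1}{363} = - \frac{1054}{363}$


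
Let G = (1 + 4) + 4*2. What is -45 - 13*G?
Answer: -214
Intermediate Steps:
G = 13 (G = 5 + 8 = 13)
-45 - 13*G = -45 - 13*13 = -45 - 169 = -214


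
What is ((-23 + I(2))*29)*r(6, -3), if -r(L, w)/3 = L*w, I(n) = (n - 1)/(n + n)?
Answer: -71253/2 ≈ -35627.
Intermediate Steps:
I(n) = (-1 + n)/(2*n) (I(n) = (-1 + n)/((2*n)) = (-1 + n)*(1/(2*n)) = (-1 + n)/(2*n))
r(L, w) = -3*L*w
((-23 + I(2))*29)*r(6, -3) = ((-23 + (½)*(-1 + 2)/2)*29)*(-3*6*(-3)) = ((-23 + (½)*(½)*1)*29)*54 = ((-23 + ¼)*29)*54 = -91/4*29*54 = -2639/4*54 = -71253/2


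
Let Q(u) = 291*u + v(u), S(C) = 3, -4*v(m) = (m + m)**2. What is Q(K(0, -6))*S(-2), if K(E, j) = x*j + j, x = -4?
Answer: 14742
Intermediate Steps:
v(m) = -m**2 (v(m) = -(m + m)**2/4 = -4*m**2/4 = -m**2)
K(E, j) = -3*j (K(E, j) = -4*j + j = -3*j)
Q(u) = -u**2 + 291*u (Q(u) = 291*u - u**2 = -u**2 + 291*u)
Q(K(0, -6))*S(-2) = ((-3*(-6))*(291 - (-3)*(-6)))*3 = (18*(291 - 1*18))*3 = (18*(291 - 18))*3 = (18*273)*3 = 4914*3 = 14742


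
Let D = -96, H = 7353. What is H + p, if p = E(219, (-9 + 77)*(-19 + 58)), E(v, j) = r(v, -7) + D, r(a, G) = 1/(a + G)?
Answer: 1538485/212 ≈ 7257.0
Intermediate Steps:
r(a, G) = 1/(G + a)
E(v, j) = -96 + 1/(-7 + v) (E(v, j) = 1/(-7 + v) - 96 = -96 + 1/(-7 + v))
p = -20351/212 (p = (673 - 96*219)/(-7 + 219) = (673 - 21024)/212 = (1/212)*(-20351) = -20351/212 ≈ -95.995)
H + p = 7353 - 20351/212 = 1538485/212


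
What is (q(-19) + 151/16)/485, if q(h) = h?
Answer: -153/7760 ≈ -0.019717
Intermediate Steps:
(q(-19) + 151/16)/485 = (-19 + 151/16)/485 = (1/485)*(-153/16) = -153/7760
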